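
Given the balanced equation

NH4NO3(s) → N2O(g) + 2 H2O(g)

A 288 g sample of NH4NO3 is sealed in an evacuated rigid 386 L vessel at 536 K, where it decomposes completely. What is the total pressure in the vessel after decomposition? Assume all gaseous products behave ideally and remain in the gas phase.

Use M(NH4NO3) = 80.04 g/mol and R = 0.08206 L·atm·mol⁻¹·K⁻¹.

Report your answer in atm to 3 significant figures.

1.23 atm

n(NH4NO3) = 288 / 80.04 = 3.598 mol
n(gas produced) = (3/1) × 3.598 = 10.79 mol
P = nRT/V = 10.79 × 0.08206 × 536 / 386 = 1.230 atm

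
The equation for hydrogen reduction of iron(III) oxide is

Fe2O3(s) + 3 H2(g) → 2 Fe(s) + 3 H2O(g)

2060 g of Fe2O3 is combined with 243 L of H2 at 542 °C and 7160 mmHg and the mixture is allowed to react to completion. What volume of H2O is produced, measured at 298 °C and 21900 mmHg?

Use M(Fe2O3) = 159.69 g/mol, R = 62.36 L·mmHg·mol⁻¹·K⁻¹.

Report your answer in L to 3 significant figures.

55.7 L

n(Fe2O3) = 2060 / 159.69 = 12.90 mol
n(H2) = PV/RT = (7160 × 243) / (62.36 × 815.15) = 34.23 mol
For 12.90 mol Fe2O3, stoichiometry requires (3/1) × 12.90 = 38.70 mol H2; 34.23 mol is available, so H2 is limiting.
n(H2O) = (3/3) × 34.23 = 34.23 mol
V(H2O) = nRT/P = 34.23 × 62.36 × 571.15 / 21900 = 55.67 L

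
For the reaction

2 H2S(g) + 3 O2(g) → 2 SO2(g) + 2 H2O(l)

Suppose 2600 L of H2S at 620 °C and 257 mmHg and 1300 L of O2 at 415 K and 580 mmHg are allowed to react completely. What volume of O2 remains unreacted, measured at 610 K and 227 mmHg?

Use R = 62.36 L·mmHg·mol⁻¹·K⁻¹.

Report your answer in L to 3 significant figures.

n(H2S) = PV/RT = (257 × 2600) / (62.36 × 893.15) = 12.00 mol
n(O2) = PV/RT = (580 × 1300) / (62.36 × 415) = 29.14 mol
For 12.00 mol H2S, stoichiometry requires (3/2) × 12.00 = 18.00 mol O2; 29.14 mol is available, so H2S is limiting.
n(O2) consumed = (3/2) × 12.00 = 18.00 mol; remaining = 29.14 − 18.00 = 11.14 mol
V(O2) = nRT/P = 11.14 × 62.36 × 610 / 227 = 1867 L

1870 L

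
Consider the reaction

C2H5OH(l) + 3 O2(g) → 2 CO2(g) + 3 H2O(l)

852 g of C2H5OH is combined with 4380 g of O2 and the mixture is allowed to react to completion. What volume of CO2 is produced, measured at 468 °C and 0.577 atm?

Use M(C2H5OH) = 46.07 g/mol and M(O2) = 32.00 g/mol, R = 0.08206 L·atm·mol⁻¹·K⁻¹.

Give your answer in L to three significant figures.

3900 L

n(C2H5OH) = 852 / 46.07 = 18.49 mol
n(O2) = 4380 / 32.00 = 136.9 mol
For 18.49 mol C2H5OH, stoichiometry requires (3/1) × 18.49 = 55.47 mol O2; 136.9 mol is available, so C2H5OH is limiting.
n(CO2) = (2/1) × 18.49 = 36.98 mol
V(CO2) = nRT/P = 36.98 × 0.08206 × 741.15 / 0.577 = 3898 L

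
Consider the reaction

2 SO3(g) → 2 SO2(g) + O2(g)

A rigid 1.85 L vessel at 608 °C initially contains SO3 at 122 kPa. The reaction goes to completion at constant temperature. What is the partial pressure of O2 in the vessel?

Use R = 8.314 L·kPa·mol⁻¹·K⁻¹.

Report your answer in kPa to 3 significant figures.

n(SO3)₀ = PV/RT = (122 × 1.85) / (8.314 × 881.15) = 0.03081 mol
n(O2) = (1/2) × 0.03081 = 0.01541 mol
P(O2) = nRT/V = 0.01541 × 8.314 × 881.15 / 1.85 = 61.02 kPa

61.0 kPa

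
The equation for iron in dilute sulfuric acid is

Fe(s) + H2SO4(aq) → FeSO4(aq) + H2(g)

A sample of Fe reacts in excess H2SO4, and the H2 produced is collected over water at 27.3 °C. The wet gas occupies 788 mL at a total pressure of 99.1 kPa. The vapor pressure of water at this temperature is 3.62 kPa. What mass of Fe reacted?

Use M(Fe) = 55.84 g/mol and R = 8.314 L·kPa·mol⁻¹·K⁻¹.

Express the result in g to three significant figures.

P(H2) = 99.1 − 3.62 = 95.48 kPa
n(H2) = PV/RT = (95.48 × 0.7880) / (8.314 × 300.45) = 0.03012 mol
n(Fe) = (1/1) × 0.03012 = 0.03012 mol
m(Fe) = 0.03012 × 55.84 = 1.682 g

1.68 g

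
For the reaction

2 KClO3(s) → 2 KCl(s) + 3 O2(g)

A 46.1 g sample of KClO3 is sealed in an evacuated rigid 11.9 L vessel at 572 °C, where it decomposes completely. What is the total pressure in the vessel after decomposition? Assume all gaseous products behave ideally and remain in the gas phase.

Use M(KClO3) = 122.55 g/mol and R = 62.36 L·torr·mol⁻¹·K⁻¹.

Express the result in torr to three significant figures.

n(KClO3) = 46.1 / 122.55 = 0.3762 mol
n(gas produced) = (3/2) × 0.3762 = 0.5643 mol
P = nRT/V = 0.5643 × 62.36 × 845.15 / 11.9 = 2499 torr

2500 torr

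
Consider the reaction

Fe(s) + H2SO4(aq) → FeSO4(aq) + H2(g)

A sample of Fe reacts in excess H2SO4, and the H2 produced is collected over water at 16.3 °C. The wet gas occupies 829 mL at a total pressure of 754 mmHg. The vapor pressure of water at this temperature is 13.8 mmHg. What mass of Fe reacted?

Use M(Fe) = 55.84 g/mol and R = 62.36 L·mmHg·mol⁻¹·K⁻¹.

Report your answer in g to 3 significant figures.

P(H2) = 754 − 13.8 = 740.2 mmHg
n(H2) = PV/RT = (740.2 × 0.8290) / (62.36 × 289.45) = 0.03400 mol
n(Fe) = (1/1) × 0.03400 = 0.03400 mol
m(Fe) = 0.03400 × 55.84 = 1.899 g

1.90 g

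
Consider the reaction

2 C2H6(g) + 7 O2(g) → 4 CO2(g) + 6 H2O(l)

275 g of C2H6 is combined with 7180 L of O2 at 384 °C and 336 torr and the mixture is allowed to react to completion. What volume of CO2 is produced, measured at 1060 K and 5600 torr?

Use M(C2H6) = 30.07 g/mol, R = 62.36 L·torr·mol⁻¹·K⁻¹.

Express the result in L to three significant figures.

n(C2H6) = 275 / 30.07 = 9.145 mol
n(O2) = PV/RT = (336 × 7180) / (62.36 × 657.15) = 58.87 mol
For 9.145 mol C2H6, stoichiometry requires (7/2) × 9.145 = 32.01 mol O2; 58.87 mol is available, so C2H6 is limiting.
n(CO2) = (4/2) × 9.145 = 18.29 mol
V(CO2) = nRT/P = 18.29 × 62.36 × 1060 / 5600 = 215.9 L

216 L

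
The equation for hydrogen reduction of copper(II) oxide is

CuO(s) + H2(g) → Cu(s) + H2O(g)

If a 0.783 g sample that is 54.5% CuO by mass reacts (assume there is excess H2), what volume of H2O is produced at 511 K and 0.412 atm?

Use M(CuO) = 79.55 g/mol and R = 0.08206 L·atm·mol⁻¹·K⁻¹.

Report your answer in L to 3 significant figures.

mass of CuO = 0.783 × 54.5/100 = 0.4267 g
n(CuO) = 0.4267 / 79.55 = 0.005364 mol
n(H2O) = (1/1) × 0.005364 = 0.005364 mol
V = nRT/P = 0.005364 × 0.08206 × 511 / 0.412 = 0.5459 L

0.546 L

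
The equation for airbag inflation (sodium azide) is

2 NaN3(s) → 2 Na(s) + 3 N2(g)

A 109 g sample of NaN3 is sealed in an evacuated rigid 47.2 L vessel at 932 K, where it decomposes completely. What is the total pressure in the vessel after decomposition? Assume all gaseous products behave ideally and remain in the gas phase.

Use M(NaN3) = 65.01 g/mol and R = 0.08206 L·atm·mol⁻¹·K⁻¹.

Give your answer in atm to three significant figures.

4.08 atm

n(NaN3) = 109 / 65.01 = 1.677 mol
n(gas produced) = (3/2) × 1.677 = 2.516 mol
P = nRT/V = 2.516 × 0.08206 × 932 / 47.2 = 4.077 atm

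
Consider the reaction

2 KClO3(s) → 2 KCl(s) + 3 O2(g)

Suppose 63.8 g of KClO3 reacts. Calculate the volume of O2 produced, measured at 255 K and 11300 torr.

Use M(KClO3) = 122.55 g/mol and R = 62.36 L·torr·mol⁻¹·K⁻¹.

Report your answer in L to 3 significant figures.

n(KClO3) = 63.80 / 122.55 = 0.5206 mol
n(O2) = (3/2) × 0.5206 = 0.7809 mol
V = nRT/P = 0.7809 × 62.36 × 255 / 11300 = 1.099 L

1.10 L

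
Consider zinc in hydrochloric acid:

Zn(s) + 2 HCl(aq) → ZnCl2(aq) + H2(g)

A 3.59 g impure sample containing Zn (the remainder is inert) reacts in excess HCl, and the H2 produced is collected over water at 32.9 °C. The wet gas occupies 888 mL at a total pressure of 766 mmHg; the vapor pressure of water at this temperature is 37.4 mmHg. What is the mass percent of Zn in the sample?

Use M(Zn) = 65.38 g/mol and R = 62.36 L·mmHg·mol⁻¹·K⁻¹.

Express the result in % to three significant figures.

P(H2) = 766 − 37.4 = 728.6 mmHg
n(H2) = PV/RT = (728.6 × 0.8880) / (62.36 × 306.05) = 0.03390 mol
n(Zn) = (1/1) × 0.03390 = 0.03390 mol
m(Zn) = 0.03390 × 65.38 = 2.216 g
%Zn = 2.216 / 3.59 × 100 = 61.73%

61.7 %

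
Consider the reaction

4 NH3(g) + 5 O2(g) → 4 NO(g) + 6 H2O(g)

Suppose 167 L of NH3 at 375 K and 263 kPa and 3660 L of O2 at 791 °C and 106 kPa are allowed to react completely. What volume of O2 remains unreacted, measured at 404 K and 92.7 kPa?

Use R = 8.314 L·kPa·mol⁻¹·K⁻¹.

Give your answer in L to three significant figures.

951 L

n(NH3) = PV/RT = (263 × 167) / (8.314 × 375) = 14.09 mol
n(O2) = PV/RT = (106 × 3660) / (8.314 × 1064.15) = 43.85 mol
For 14.09 mol NH3, stoichiometry requires (5/4) × 14.09 = 17.61 mol O2; 43.85 mol is available, so NH3 is limiting.
n(O2) consumed = (5/4) × 14.09 = 17.61 mol; remaining = 43.85 − 17.61 = 26.24 mol
V(O2) = nRT/P = 26.24 × 8.314 × 404 / 92.7 = 950.8 L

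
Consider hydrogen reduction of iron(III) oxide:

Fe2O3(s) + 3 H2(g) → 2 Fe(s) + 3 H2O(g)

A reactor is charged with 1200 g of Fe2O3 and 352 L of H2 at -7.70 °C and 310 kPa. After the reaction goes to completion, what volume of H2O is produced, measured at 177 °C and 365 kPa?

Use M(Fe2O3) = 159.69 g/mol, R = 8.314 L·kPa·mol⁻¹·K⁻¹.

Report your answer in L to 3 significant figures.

n(Fe2O3) = 1200 / 159.69 = 7.515 mol
n(H2) = PV/RT = (310 × 352) / (8.314 × 265.45) = 49.44 mol
For 7.515 mol Fe2O3, stoichiometry requires (3/1) × 7.515 = 22.54 mol H2; 49.44 mol is available, so Fe2O3 is limiting.
n(H2O) = (3/1) × 7.515 = 22.54 mol
V(H2O) = nRT/P = 22.54 × 8.314 × 450.15 / 365 = 231.1 L

231 L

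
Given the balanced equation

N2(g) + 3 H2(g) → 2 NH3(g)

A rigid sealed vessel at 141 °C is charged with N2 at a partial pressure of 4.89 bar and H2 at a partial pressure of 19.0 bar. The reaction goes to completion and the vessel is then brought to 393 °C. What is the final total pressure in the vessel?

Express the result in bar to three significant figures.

At constant V, partial pressures at 141 °C are proportional to moles, so apply stoichiometry directly to pressures.
P(H2) required for 4.89 bar of N2 = (3/1) × 4.89 = 14.67 bar; available 19.0 bar, so N2 is limiting.
P(H2) remaining = 19.0 − (3/1) × 4.89 = 4.330 bar
P(gaseous products) = (2)/1 × 4.89 = 9.780 bar
P_total at 141 °C = 4.330 + 9.780 = 14.11 bar
Scaling to 393 °C: P = 14.11 × 666.15/414.15 = 22.70 bar

22.7 bar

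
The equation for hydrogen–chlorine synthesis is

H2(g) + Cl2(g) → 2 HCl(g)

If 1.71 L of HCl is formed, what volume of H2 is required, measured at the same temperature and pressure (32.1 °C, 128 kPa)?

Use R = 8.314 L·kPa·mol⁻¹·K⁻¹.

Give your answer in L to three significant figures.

At constant T and P, gas volumes are in the mole ratio: V(H2) = (1/2) × 1.71 = 0.8550 L

0.855 L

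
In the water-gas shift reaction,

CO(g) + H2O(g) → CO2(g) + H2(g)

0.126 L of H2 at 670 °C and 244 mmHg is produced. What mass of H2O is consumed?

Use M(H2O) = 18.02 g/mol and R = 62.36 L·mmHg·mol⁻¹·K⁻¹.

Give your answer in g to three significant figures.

0.00942 g

n(H2) = PV/RT = (244 × 0.126) / (62.36 × 943.15) = 0.0005227 mol
n(H2O) = (1/1) × 0.0005227 = 0.0005227 mol
m(H2O) = 0.0005227 × 18.02 = 0.009419 g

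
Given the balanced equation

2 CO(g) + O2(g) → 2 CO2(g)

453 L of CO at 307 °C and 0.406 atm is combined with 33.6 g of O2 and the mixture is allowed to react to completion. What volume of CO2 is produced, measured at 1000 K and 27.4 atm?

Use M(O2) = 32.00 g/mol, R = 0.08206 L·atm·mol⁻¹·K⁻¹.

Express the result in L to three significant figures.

n(CO) = PV/RT = (0.406 × 453) / (0.08206 × 580.15) = 3.863 mol
n(O2) = 33.6 / 32.00 = 1.050 mol
For 3.863 mol CO, stoichiometry requires (1/2) × 3.863 = 1.931 mol O2; 1.050 mol is available, so O2 is limiting.
n(CO2) = (2/1) × 1.050 = 2.100 mol
V(CO2) = nRT/P = 2.100 × 0.08206 × 1000 / 27.4 = 6.289 L

6.29 L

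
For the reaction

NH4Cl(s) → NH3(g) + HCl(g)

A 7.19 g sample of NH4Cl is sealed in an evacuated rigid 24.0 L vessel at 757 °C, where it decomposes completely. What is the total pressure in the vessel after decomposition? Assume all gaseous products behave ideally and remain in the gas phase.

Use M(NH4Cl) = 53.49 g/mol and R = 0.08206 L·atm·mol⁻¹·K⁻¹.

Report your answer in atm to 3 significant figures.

0.947 atm

n(NH4Cl) = 7.19 / 53.49 = 0.1344 mol
n(gas produced) = (2/1) × 0.1344 = 0.2688 mol
P = nRT/V = 0.2688 × 0.08206 × 1030.15 / 24.0 = 0.9468 atm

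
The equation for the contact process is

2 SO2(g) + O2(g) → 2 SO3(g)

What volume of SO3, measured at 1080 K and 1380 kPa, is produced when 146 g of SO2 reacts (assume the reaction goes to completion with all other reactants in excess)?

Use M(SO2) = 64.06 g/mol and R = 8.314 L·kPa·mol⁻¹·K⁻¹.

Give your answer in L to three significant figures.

14.8 L

n(SO2) = 146.0 / 64.06 = 2.279 mol
n(SO3) = (2/2) × 2.279 = 2.279 mol
V = nRT/P = 2.279 × 8.314 × 1080 / 1380 = 14.83 L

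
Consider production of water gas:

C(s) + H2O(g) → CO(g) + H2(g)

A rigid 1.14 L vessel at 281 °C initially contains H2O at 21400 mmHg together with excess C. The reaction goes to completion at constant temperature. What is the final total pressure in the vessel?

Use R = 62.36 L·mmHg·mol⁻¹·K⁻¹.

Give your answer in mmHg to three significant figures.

At constant T and V, P ∝ n(gas): 1 mol gas → 2 mol gas.
P_final = (2/1) × 21400 = 42800 mmHg

42800 mmHg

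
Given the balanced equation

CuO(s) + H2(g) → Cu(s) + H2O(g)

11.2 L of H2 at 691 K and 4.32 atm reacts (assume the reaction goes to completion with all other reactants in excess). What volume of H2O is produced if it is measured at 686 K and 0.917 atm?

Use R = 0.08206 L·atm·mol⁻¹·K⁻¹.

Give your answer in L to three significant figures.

n(H2) = PV/RT = (4.32 × 11.2) / (0.08206 × 691) = 0.8533 mol
n(H2O) = (1/1) × 0.8533 = 0.8533 mol
V = nRT/P = 0.8533 × 0.08206 × 686 / 0.917 = 52.38 L

52.4 L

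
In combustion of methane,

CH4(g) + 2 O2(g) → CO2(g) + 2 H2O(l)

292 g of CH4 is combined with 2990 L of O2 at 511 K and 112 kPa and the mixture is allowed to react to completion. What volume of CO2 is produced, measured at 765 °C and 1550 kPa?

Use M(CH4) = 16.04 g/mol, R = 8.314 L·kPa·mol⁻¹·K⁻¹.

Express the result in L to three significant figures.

101 L

n(CH4) = 292 / 16.04 = 18.20 mol
n(O2) = PV/RT = (112 × 2990) / (8.314 × 511) = 78.82 mol
For 18.20 mol CH4, stoichiometry requires (2/1) × 18.20 = 36.40 mol O2; 78.82 mol is available, so CH4 is limiting.
n(CO2) = (1/1) × 18.20 = 18.20 mol
V(CO2) = nRT/P = 18.20 × 8.314 × 1038.15 / 1550 = 101.3 L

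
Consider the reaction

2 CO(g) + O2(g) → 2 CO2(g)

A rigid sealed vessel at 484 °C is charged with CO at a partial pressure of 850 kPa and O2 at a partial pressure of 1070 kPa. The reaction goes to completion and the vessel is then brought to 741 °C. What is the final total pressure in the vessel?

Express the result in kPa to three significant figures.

2000 kPa

With V and T fixed, P_i ∝ n_i, so the mole ratios apply directly to partial pressures at 484 °C.
P(O2) required for 850 kPa of CO = (1/2) × 850 = 425.0 kPa; available 1070 kPa, so CO is limiting.
P(O2) remaining = 1070 − (1/2) × 850 = 645.0 kPa
P(gaseous products) = (2)/2 × 850 = 850.0 kPa
P_total at 484 °C = 645.0 + 850.0 = 1495 kPa
Scaling to 741 °C: P = 1495 × 1014.15/757.15 = 2002 kPa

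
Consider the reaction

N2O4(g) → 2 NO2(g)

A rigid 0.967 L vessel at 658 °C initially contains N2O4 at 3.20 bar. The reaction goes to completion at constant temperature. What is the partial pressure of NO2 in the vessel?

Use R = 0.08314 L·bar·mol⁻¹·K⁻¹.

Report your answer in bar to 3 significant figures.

n(N2O4)₀ = PV/RT = (3.20 × 0.967) / (0.08314 × 931.15) = 0.03997 mol
n(NO2) = (2/1) × 0.03997 = 0.07994 mol
P(NO2) = nRT/V = 0.07994 × 0.08314 × 931.15 / 0.967 = 6.400 bar

6.40 bar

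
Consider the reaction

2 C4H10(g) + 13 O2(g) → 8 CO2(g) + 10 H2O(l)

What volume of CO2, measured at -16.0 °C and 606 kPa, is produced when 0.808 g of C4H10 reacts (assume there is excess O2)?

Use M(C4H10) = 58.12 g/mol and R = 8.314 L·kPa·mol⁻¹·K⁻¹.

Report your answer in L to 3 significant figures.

0.196 L

n(C4H10) = 0.8080 / 58.12 = 0.01390 mol
n(CO2) = (8/2) × 0.01390 = 0.05560 mol
V = nRT/P = 0.05560 × 8.314 × 257.15 / 606 = 0.1962 L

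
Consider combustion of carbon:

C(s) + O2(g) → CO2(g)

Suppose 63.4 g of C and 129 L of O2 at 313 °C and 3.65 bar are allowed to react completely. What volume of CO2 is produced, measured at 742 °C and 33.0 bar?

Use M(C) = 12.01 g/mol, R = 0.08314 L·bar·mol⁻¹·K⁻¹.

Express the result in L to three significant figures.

13.5 L

n(C) = 63.4 / 12.01 = 5.279 mol
n(O2) = PV/RT = (3.65 × 129) / (0.08314 × 586.15) = 9.662 mol
For 5.279 mol C, stoichiometry requires (1/1) × 5.279 = 5.279 mol O2; 9.662 mol is available, so C is limiting.
n(CO2) = (1/1) × 5.279 = 5.279 mol
V(CO2) = nRT/P = 5.279 × 0.08314 × 1015.15 / 33.0 = 13.50 L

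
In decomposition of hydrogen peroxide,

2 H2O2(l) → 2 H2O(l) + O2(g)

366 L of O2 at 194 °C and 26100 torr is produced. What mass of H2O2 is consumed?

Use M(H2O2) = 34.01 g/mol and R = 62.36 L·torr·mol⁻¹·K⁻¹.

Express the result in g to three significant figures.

22300 g

n(O2) = PV/RT = (26100 × 366) / (62.36 × 467.15) = 327.9 mol
n(H2O2) = (2/1) × 327.9 = 655.8 mol
m(H2O2) = 655.8 × 34.01 = 22300 g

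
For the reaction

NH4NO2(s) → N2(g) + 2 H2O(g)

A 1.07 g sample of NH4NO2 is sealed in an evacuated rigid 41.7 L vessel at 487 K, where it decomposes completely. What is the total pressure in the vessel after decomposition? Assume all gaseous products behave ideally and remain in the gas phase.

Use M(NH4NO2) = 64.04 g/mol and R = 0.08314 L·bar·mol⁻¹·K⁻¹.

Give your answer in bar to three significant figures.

0.0487 bar

n(NH4NO2) = 1.07 / 64.04 = 0.01671 mol
n(gas produced) = (3/1) × 0.01671 = 0.05013 mol
P = nRT/V = 0.05013 × 0.08314 × 487 / 41.7 = 0.04867 bar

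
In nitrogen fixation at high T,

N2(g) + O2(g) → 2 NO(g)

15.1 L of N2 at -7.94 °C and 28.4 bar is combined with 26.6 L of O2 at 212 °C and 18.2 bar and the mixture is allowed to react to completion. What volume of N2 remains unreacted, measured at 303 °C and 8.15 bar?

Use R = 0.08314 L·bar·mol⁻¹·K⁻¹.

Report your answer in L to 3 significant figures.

n(N2) = PV/RT = (28.4 × 15.1) / (0.08314 × 265.21) = 19.45 mol
n(O2) = PV/RT = (18.2 × 26.6) / (0.08314 × 485.15) = 12.00 mol
For 19.45 mol N2, stoichiometry requires (1/1) × 19.45 = 19.45 mol O2; 12.00 mol is available, so O2 is limiting.
n(N2) consumed = (1/1) × 12.00 = 12.00 mol; remaining = 19.45 − 12.00 = 7.450 mol
V(N2) = nRT/P = 7.450 × 0.08314 × 576.15 / 8.15 = 43.79 L

43.8 L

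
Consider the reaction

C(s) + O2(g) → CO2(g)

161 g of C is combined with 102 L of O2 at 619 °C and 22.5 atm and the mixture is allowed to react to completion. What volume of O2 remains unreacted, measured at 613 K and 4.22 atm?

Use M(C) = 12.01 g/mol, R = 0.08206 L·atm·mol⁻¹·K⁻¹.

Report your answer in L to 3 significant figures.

214 L

n(C) = 161 / 12.01 = 13.41 mol
n(O2) = PV/RT = (22.5 × 102) / (0.08206 × 892.15) = 31.35 mol
For 13.41 mol C, stoichiometry requires (1/1) × 13.41 = 13.41 mol O2; 31.35 mol is available, so C is limiting.
n(O2) consumed = (1/1) × 13.41 = 13.41 mol; remaining = 31.35 − 13.41 = 17.94 mol
V(O2) = nRT/P = 17.94 × 0.08206 × 613 / 4.22 = 213.8 L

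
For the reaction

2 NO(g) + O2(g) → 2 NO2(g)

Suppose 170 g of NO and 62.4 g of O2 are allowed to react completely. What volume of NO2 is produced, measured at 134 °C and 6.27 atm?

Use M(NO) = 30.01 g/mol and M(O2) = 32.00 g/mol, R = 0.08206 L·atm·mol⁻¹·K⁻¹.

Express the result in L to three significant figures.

20.8 L

n(NO) = 170 / 30.01 = 5.665 mol
n(O2) = 62.4 / 32.00 = 1.950 mol
For 5.665 mol NO, stoichiometry requires (1/2) × 5.665 = 2.833 mol O2; 1.950 mol is available, so O2 is limiting.
n(NO2) = (2/1) × 1.950 = 3.900 mol
V(NO2) = nRT/P = 3.900 × 0.08206 × 407.15 / 6.27 = 20.78 L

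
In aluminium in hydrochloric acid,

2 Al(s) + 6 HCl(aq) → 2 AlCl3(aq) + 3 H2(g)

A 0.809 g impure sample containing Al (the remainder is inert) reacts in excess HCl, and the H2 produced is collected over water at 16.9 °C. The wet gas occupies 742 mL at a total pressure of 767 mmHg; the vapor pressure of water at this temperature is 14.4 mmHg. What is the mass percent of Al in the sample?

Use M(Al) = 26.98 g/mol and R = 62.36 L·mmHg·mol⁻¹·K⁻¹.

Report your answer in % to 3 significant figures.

P(H2) = 767 − 14.4 = 752.6 mmHg
n(H2) = PV/RT = (752.6 × 0.7420) / (62.36 × 290.05) = 0.03087 mol
n(Al) = (2/3) × 0.03087 = 0.02058 mol
m(Al) = 0.02058 × 26.98 = 0.5552 g
%Al = 0.5552 / 0.809 × 100 = 68.63%

68.6 %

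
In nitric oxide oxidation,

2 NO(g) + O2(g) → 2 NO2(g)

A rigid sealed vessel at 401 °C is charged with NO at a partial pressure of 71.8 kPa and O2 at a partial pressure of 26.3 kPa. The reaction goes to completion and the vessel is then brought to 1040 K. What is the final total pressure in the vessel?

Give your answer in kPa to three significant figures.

Because the vessel is rigid and T is held at 401 °C, work the stoichiometry in partial pressures (P_i = n_iRT/V).
P(O2) required for 71.8 kPa of NO = (1/2) × 71.8 = 35.90 kPa; available 26.3 kPa, so O2 is limiting.
P(NO) remaining = 71.8 − (2/1) × 26.3 = 19.20 kPa
P(gaseous products) = (2)/1 × 26.3 = 52.60 kPa
P_total at 401 °C = 19.20 + 52.60 = 71.80 kPa
Scaling to 1040 K: P = 71.80 × 1040/674.15 = 110.8 kPa

111 kPa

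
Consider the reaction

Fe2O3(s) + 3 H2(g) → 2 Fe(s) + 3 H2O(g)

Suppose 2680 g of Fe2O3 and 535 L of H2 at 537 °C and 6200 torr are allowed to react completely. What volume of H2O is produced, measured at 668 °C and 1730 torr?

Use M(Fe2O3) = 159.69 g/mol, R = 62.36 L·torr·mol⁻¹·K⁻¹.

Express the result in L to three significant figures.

1710 L

n(Fe2O3) = 2680 / 159.69 = 16.78 mol
n(H2) = PV/RT = (6200 × 535) / (62.36 × 810.15) = 65.66 mol
For 16.78 mol Fe2O3, stoichiometry requires (3/1) × 16.78 = 50.34 mol H2; 65.66 mol is available, so Fe2O3 is limiting.
n(H2O) = (3/1) × 16.78 = 50.34 mol
V(H2O) = nRT/P = 50.34 × 62.36 × 941.15 / 1730 = 1708 L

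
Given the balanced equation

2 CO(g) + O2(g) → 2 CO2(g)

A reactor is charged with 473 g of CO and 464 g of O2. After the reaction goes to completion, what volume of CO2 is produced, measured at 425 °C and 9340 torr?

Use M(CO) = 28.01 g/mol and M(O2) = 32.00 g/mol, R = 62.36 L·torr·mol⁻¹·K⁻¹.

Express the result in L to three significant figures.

78.7 L

n(CO) = 473 / 28.01 = 16.89 mol
n(O2) = 464 / 32.00 = 14.50 mol
For 16.89 mol CO, stoichiometry requires (1/2) × 16.89 = 8.445 mol O2; 14.50 mol is available, so CO is limiting.
n(CO2) = (2/2) × 16.89 = 16.89 mol
V(CO2) = nRT/P = 16.89 × 62.36 × 698.15 / 9340 = 78.73 L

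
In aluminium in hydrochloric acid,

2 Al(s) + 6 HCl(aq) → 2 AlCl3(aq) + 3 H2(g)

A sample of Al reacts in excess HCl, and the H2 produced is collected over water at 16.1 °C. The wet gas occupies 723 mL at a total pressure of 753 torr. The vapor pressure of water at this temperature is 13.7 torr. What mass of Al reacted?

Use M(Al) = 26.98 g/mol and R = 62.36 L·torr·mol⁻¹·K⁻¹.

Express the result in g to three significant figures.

0.533 g

P(H2) = 753 − 13.7 = 739.3 torr
n(H2) = PV/RT = (739.3 × 0.7230) / (62.36 × 289.25) = 0.02963 mol
n(Al) = (2/3) × 0.02963 = 0.01975 mol
m(Al) = 0.01975 × 26.98 = 0.5329 g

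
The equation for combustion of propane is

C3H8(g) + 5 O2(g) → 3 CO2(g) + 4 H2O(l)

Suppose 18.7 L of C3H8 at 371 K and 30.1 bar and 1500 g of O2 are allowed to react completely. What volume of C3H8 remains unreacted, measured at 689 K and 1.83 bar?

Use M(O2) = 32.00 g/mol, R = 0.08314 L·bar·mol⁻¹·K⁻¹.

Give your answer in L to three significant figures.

n(C3H8) = PV/RT = (30.1 × 18.7) / (0.08314 × 371) = 18.25 mol
n(O2) = 1500 / 32.00 = 46.88 mol
For 18.25 mol C3H8, stoichiometry requires (5/1) × 18.25 = 91.25 mol O2; 46.88 mol is available, so O2 is limiting.
n(C3H8) consumed = (1/5) × 46.88 = 9.376 mol; remaining = 18.25 − 9.376 = 8.874 mol
V(C3H8) = nRT/P = 8.874 × 0.08314 × 689 / 1.83 = 277.8 L

278 L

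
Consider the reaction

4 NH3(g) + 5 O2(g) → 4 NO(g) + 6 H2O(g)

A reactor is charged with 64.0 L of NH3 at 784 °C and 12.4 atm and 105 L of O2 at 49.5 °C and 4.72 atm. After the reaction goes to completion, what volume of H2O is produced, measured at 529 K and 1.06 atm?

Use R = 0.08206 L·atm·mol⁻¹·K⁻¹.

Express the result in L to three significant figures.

562 L

n(NH3) = PV/RT = (12.4 × 64.0) / (0.08206 × 1057.15) = 9.148 mol
n(O2) = PV/RT = (4.72 × 105) / (0.08206 × 322.65) = 18.72 mol
For 9.148 mol NH3, stoichiometry requires (5/4) × 9.148 = 11.43 mol O2; 18.72 mol is available, so NH3 is limiting.
n(H2O) = (6/4) × 9.148 = 13.72 mol
V(H2O) = nRT/P = 13.72 × 0.08206 × 529 / 1.06 = 561.9 L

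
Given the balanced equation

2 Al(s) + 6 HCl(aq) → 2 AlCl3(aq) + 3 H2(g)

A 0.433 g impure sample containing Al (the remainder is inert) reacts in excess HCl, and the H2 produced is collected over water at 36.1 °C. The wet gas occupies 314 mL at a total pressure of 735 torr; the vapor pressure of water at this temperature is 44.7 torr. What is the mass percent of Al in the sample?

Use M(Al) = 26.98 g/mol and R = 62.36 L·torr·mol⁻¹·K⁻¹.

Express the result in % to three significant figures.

46.7 %

P(H2) = 735 − 44.7 = 690.3 torr
n(H2) = PV/RT = (690.3 × 0.3140) / (62.36 × 309.25) = 0.01124 mol
n(Al) = (2/3) × 0.01124 = 0.007493 mol
m(Al) = 0.007493 × 26.98 = 0.2022 g
%Al = 0.2022 / 0.433 × 100 = 46.70%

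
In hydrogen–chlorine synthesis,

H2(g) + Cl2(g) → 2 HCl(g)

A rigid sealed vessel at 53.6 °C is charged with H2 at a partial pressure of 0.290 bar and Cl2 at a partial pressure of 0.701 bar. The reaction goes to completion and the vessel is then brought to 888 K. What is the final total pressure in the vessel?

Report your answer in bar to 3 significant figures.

2.69 bar

Because the vessel is rigid and T is held at 53.6 °C, work the stoichiometry in partial pressures (P_i = n_iRT/V).
P(Cl2) required for 0.290 bar of H2 = (1/1) × 0.290 = 0.2900 bar; available 0.701 bar, so H2 is limiting.
P(Cl2) remaining = 0.701 − (1/1) × 0.290 = 0.4110 bar
P(gaseous products) = (2)/1 × 0.290 = 0.5800 bar
P_total at 53.6 °C = 0.4110 + 0.5800 = 0.9910 bar
Scaling to 888 K: P = 0.9910 × 888/326.75 = 2.693 bar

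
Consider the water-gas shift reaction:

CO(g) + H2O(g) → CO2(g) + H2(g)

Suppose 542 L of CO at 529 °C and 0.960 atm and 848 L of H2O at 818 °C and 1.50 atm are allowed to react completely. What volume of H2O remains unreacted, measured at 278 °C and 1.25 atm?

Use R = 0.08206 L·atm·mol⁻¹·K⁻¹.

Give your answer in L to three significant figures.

228 L

n(CO) = PV/RT = (0.960 × 542) / (0.08206 × 802.15) = 7.905 mol
n(H2O) = PV/RT = (1.50 × 848) / (0.08206 × 1091.15) = 14.21 mol
For 7.905 mol CO, stoichiometry requires (1/1) × 7.905 = 7.905 mol H2O; 14.21 mol is available, so CO is limiting.
n(H2O) consumed = (1/1) × 7.905 = 7.905 mol; remaining = 14.21 − 7.905 = 6.305 mol
V(H2O) = nRT/P = 6.305 × 0.08206 × 551.15 / 1.25 = 228.1 L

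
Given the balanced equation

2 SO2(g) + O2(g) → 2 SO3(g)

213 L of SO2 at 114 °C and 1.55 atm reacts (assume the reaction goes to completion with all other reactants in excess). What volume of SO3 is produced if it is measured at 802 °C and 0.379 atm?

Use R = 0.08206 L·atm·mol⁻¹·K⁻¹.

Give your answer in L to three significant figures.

n(SO2) = PV/RT = (1.55 × 213) / (0.08206 × 387.15) = 10.39 mol
n(SO3) = (2/2) × 10.39 = 10.39 mol
V = nRT/P = 10.39 × 0.08206 × 1075.15 / 0.379 = 2419 L

2420 L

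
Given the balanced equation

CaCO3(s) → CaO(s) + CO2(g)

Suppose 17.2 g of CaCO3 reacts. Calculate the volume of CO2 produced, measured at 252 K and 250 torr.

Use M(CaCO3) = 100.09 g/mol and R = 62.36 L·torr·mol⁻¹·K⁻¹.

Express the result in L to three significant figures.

n(CaCO3) = 17.20 / 100.09 = 0.1718 mol
n(CO2) = (1/1) × 0.1718 = 0.1718 mol
V = nRT/P = 0.1718 × 62.36 × 252 / 250 = 10.80 L

10.8 L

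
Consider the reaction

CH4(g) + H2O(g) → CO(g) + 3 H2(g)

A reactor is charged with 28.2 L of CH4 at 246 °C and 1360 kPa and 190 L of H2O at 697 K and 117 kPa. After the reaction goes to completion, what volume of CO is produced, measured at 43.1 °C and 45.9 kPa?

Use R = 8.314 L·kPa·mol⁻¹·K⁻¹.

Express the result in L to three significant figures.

n(CH4) = PV/RT = (1360 × 28.2) / (8.314 × 519.15) = 8.886 mol
n(H2O) = PV/RT = (117 × 190) / (8.314 × 697) = 3.836 mol
For 8.886 mol CH4, stoichiometry requires (1/1) × 8.886 = 8.886 mol H2O; 3.836 mol is available, so H2O is limiting.
n(CO) = (1/1) × 3.836 = 3.836 mol
V(CO) = nRT/P = 3.836 × 8.314 × 316.25 / 45.9 = 219.7 L

220 L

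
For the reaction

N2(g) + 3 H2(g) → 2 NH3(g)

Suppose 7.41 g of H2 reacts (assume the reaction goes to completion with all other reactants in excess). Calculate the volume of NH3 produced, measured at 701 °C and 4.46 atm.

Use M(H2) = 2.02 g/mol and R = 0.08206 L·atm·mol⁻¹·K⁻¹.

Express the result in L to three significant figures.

n(H2) = 7.410 / 2.02 = 3.668 mol
n(NH3) = (2/3) × 3.668 = 2.445 mol
V = nRT/P = 2.445 × 0.08206 × 974.15 / 4.46 = 43.82 L

43.8 L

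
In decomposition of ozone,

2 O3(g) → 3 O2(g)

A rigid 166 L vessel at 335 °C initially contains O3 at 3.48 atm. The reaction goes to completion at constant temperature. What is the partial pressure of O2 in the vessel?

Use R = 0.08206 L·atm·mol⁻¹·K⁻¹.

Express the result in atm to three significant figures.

5.22 atm

n(O3)₀ = PV/RT = (3.48 × 166) / (0.08206 × 608.15) = 11.58 mol
n(O2) = (3/2) × 11.58 = 17.37 mol
P(O2) = nRT/V = 17.37 × 0.08206 × 608.15 / 166 = 5.222 atm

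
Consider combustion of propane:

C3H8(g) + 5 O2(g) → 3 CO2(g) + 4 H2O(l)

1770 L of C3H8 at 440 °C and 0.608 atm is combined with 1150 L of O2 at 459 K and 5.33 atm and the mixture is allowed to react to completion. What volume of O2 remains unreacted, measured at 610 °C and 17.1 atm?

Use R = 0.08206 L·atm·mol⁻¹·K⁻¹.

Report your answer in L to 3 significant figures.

n(C3H8) = PV/RT = (0.608 × 1770) / (0.08206 × 713.15) = 18.39 mol
n(O2) = PV/RT = (5.33 × 1150) / (0.08206 × 459) = 162.7 mol
For 18.39 mol C3H8, stoichiometry requires (5/1) × 18.39 = 91.95 mol O2; 162.7 mol is available, so C3H8 is limiting.
n(O2) consumed = (5/1) × 18.39 = 91.95 mol; remaining = 162.7 − 91.95 = 70.75 mol
V(O2) = nRT/P = 70.75 × 0.08206 × 883.15 / 17.1 = 299.8 L

300 L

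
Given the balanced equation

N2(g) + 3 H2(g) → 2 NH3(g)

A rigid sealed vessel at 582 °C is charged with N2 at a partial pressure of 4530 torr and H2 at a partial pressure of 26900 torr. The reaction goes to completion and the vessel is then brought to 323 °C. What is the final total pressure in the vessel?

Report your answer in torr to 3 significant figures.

With V and T fixed, P_i ∝ n_i, so the mole ratios apply directly to partial pressures at 582 °C.
P(H2) required for 4530 torr of N2 = (3/1) × 4530 = 13590 torr; available 26900 torr, so N2 is limiting.
P(H2) remaining = 26900 − (3/1) × 4530 = 13310 torr
P(gaseous products) = (2)/1 × 4530 = 9060 torr
P_total at 582 °C = 13310 + 9060 = 22370 torr
Scaling to 323 °C: P = 22370 × 596.15/855.15 = 15590 torr

15600 torr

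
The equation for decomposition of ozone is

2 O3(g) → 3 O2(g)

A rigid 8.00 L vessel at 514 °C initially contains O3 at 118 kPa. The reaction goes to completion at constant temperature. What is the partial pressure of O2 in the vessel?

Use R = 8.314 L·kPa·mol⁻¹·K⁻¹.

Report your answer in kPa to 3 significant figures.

177 kPa

n(O3)₀ = PV/RT = (118 × 8.00) / (8.314 × 787.15) = 0.1442 mol
n(O2) = (3/2) × 0.1442 = 0.2163 mol
P(O2) = nRT/V = 0.2163 × 8.314 × 787.15 / 8.00 = 176.9 kPa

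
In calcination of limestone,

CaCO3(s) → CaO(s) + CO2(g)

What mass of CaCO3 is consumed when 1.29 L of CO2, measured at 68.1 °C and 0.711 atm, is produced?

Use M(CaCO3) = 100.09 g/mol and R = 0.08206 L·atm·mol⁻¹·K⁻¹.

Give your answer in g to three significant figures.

n(CO2) = PV/RT = (0.711 × 1.29) / (0.08206 × 341.25) = 0.03275 mol
n(CaCO3) = (1/1) × 0.03275 = 0.03275 mol
m(CaCO3) = 0.03275 × 100.09 = 3.278 g

3.28 g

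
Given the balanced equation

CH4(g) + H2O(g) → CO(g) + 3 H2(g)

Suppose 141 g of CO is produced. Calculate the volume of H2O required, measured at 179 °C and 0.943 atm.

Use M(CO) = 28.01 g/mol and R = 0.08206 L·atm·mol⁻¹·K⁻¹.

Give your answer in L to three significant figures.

n(CO) = 141.0 / 28.01 = 5.034 mol
n(H2O) = (1/1) × 5.034 = 5.034 mol
V = nRT/P = 5.034 × 0.08206 × 452.15 / 0.943 = 198.1 L

198 L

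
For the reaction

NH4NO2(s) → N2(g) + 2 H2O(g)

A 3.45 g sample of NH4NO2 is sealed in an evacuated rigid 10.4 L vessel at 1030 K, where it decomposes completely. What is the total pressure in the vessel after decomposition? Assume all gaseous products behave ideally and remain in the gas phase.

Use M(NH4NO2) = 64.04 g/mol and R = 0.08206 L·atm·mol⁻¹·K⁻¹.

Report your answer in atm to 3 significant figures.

1.31 atm

n(NH4NO2) = 3.45 / 64.04 = 0.05387 mol
n(gas produced) = (3/1) × 0.05387 = 0.1616 mol
P = nRT/V = 0.1616 × 0.08206 × 1030 / 10.4 = 1.313 atm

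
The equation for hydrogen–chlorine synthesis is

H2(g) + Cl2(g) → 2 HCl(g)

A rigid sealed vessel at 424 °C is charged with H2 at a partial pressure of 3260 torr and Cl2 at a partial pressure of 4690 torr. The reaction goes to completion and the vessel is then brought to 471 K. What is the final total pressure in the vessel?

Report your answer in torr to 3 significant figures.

5370 torr

At constant V, partial pressures at 424 °C are proportional to moles, so apply stoichiometry directly to pressures.
P(Cl2) required for 3260 torr of H2 = (1/1) × 3260 = 3260 torr; available 4690 torr, so H2 is limiting.
P(Cl2) remaining = 4690 − (1/1) × 3260 = 1430 torr
P(gaseous products) = (2)/1 × 3260 = 6520 torr
P_total at 424 °C = 1430 + 6520 = 7950 torr
Scaling to 471 K: P = 7950 × 471/697.15 = 5371 torr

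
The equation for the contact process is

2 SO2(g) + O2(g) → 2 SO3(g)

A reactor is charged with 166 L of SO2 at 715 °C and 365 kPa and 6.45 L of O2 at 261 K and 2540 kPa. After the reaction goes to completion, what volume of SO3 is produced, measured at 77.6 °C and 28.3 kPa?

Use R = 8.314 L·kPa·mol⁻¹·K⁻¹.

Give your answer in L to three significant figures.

760 L

n(SO2) = PV/RT = (365 × 166) / (8.314 × 988.15) = 7.375 mol
n(O2) = PV/RT = (2540 × 6.45) / (8.314 × 261) = 7.550 mol
For 7.375 mol SO2, stoichiometry requires (1/2) × 7.375 = 3.688 mol O2; 7.550 mol is available, so SO2 is limiting.
n(SO3) = (2/2) × 7.375 = 7.375 mol
V(SO3) = nRT/P = 7.375 × 8.314 × 350.75 / 28.3 = 759.9 L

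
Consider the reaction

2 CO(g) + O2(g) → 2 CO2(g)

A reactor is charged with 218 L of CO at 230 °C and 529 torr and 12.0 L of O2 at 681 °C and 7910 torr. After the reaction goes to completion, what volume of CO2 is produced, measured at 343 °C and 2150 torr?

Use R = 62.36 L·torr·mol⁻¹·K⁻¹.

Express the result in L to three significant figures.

57.0 L

n(CO) = PV/RT = (529 × 218) / (62.36 × 503.15) = 3.675 mol
n(O2) = PV/RT = (7910 × 12.0) / (62.36 × 954.15) = 1.595 mol
For 3.675 mol CO, stoichiometry requires (1/2) × 3.675 = 1.837 mol O2; 1.595 mol is available, so O2 is limiting.
n(CO2) = (2/1) × 1.595 = 3.190 mol
V(CO2) = nRT/P = 3.190 × 62.36 × 616.15 / 2150 = 57.01 L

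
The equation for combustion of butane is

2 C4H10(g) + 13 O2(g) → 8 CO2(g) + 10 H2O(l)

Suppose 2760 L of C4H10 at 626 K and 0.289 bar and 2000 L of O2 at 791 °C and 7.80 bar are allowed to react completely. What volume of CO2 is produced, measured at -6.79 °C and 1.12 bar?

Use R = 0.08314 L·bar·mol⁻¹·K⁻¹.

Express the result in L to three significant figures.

n(C4H10) = PV/RT = (0.289 × 2760) / (0.08314 × 626) = 15.33 mol
n(O2) = PV/RT = (7.80 × 2000) / (0.08314 × 1064.15) = 176.3 mol
For 15.33 mol C4H10, stoichiometry requires (13/2) × 15.33 = 99.64 mol O2; 176.3 mol is available, so C4H10 is limiting.
n(CO2) = (8/2) × 15.33 = 61.32 mol
V(CO2) = nRT/P = 61.32 × 0.08314 × 266.36 / 1.12 = 1212 L

1210 L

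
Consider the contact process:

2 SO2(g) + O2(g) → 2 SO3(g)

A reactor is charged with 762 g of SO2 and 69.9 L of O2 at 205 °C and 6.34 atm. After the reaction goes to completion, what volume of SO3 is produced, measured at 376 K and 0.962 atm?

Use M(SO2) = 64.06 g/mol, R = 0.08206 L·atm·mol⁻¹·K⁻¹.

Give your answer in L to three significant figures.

n(SO2) = 762 / 64.06 = 11.90 mol
n(O2) = PV/RT = (6.34 × 69.9) / (0.08206 × 478.15) = 11.29 mol
For 11.90 mol SO2, stoichiometry requires (1/2) × 11.90 = 5.950 mol O2; 11.29 mol is available, so SO2 is limiting.
n(SO3) = (2/2) × 11.90 = 11.90 mol
V(SO3) = nRT/P = 11.90 × 0.08206 × 376 / 0.962 = 381.7 L

382 L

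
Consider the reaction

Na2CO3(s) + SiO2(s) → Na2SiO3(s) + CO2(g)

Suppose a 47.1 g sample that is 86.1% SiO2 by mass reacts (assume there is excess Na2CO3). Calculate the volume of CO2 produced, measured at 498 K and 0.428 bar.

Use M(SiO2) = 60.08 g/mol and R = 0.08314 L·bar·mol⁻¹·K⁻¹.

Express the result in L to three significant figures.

65.3 L

mass of SiO2 = 47.1 × 86.1/100 = 40.55 g
n(SiO2) = 40.55 / 60.08 = 0.6749 mol
n(CO2) = (1/1) × 0.6749 = 0.6749 mol
V = nRT/P = 0.6749 × 0.08314 × 498 / 0.428 = 65.29 L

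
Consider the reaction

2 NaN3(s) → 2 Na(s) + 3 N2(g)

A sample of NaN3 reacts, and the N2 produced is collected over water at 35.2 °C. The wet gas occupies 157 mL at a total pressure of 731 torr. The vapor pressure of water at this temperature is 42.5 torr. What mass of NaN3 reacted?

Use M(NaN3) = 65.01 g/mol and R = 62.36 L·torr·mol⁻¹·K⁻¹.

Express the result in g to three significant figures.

0.244 g

P(N2) = 731 − 42.5 = 688.5 torr
n(N2) = PV/RT = (688.5 × 0.1570) / (62.36 × 308.35) = 0.005622 mol
n(NaN3) = (2/3) × 0.005622 = 0.003748 mol
m(NaN3) = 0.003748 × 65.01 = 0.2437 g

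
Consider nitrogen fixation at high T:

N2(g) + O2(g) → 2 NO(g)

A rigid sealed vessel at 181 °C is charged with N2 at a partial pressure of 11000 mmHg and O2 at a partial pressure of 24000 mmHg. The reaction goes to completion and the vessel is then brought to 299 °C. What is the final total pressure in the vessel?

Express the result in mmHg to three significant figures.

At constant V, partial pressures at 181 °C are proportional to moles, so apply stoichiometry directly to pressures.
P(O2) required for 11000 mmHg of N2 = (1/1) × 11000 = 11000 mmHg; available 24000 mmHg, so N2 is limiting.
P(O2) remaining = 24000 − (1/1) × 11000 = 13000 mmHg
P(gaseous products) = (2)/1 × 11000 = 22000 mmHg
P_total at 181 °C = 13000 + 22000 = 35000 mmHg
Scaling to 299 °C: P = 35000 × 572.15/454.15 = 44090 mmHg

44100 mmHg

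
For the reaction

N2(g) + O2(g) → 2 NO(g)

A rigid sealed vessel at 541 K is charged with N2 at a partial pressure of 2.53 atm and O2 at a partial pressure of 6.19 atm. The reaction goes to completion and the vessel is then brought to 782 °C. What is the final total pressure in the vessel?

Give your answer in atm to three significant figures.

With V and T fixed, P_i ∝ n_i, so the mole ratios apply directly to partial pressures at 541 K.
P(O2) required for 2.53 atm of N2 = (1/1) × 2.53 = 2.530 atm; available 6.19 atm, so N2 is limiting.
P(O2) remaining = 6.19 − (1/1) × 2.53 = 3.660 atm
P(gaseous products) = (2)/1 × 2.53 = 5.060 atm
P_total at 541 K = 3.660 + 5.060 = 8.720 atm
Scaling to 782 °C: P = 8.720 × 1055.15/541 = 17.01 atm

17.0 atm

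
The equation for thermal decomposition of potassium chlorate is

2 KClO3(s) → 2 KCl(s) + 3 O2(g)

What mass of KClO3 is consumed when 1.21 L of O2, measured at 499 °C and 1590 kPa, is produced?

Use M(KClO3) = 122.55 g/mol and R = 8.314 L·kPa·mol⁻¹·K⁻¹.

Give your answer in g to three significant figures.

n(O2) = PV/RT = (1590 × 1.21) / (8.314 × 772.15) = 0.2997 mol
n(KClO3) = (2/3) × 0.2997 = 0.1998 mol
m(KClO3) = 0.1998 × 122.55 = 24.49 g

24.5 g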